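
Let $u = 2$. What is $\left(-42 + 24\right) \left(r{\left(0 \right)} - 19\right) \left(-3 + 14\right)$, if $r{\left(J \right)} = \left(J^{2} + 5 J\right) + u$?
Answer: $3366$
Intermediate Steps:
$r{\left(J \right)} = 2 + J^{2} + 5 J$ ($r{\left(J \right)} = \left(J^{2} + 5 J\right) + 2 = 2 + J^{2} + 5 J$)
$\left(-42 + 24\right) \left(r{\left(0 \right)} - 19\right) \left(-3 + 14\right) = \left(-42 + 24\right) \left(\left(2 + 0^{2} + 5 \cdot 0\right) - 19\right) \left(-3 + 14\right) = - 18 \left(\left(2 + 0 + 0\right) - 19\right) 11 = - 18 \left(2 - 19\right) 11 = - 18 \left(\left(-17\right) 11\right) = \left(-18\right) \left(-187\right) = 3366$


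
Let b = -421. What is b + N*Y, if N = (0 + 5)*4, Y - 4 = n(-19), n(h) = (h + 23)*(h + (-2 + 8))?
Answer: -1381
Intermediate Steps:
n(h) = (6 + h)*(23 + h) (n(h) = (23 + h)*(h + 6) = (23 + h)*(6 + h) = (6 + h)*(23 + h))
Y = -48 (Y = 4 + (138 + (-19)² + 29*(-19)) = 4 + (138 + 361 - 551) = 4 - 52 = -48)
N = 20 (N = 5*4 = 20)
b + N*Y = -421 + 20*(-48) = -421 - 960 = -1381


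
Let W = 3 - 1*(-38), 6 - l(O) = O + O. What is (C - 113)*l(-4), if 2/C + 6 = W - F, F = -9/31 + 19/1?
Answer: -798042/505 ≈ -1580.3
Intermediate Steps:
F = 580/31 (F = -9*1/31 + 19*1 = -9/31 + 19 = 580/31 ≈ 18.710)
l(O) = 6 - 2*O (l(O) = 6 - (O + O) = 6 - 2*O)
W = 41 (W = 3 + 38 = 41)
C = 62/505 (C = 2/(-6 + (41 - 1*580/31)) = 2/(-6 + (41 - 580/31)) = 2/(-6 + 691/31) = 2/(505/31) = 2*(31/505) = 62/505 ≈ 0.12277)
(C - 113)*l(-4) = (62/505 - 113)*(6 - 2*(-4)) = -57003*(6 + 8)/505 = -57003/505*14 = -798042/505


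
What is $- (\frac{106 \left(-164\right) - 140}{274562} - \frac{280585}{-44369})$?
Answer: $- \frac{38130228207}{6091020689} \approx -6.2601$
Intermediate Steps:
$- (\frac{106 \left(-164\right) - 140}{274562} - \frac{280585}{-44369}) = - (\left(-17384 - 140\right) \frac{1}{274562} - - \frac{280585}{44369}) = - (\left(-17524\right) \frac{1}{274562} + \frac{280585}{44369}) = - (- \frac{8762}{137281} + \frac{280585}{44369}) = \left(-1\right) \frac{38130228207}{6091020689} = - \frac{38130228207}{6091020689}$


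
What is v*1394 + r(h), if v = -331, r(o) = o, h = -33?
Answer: -461447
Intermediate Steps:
v*1394 + r(h) = -331*1394 - 33 = -461414 - 33 = -461447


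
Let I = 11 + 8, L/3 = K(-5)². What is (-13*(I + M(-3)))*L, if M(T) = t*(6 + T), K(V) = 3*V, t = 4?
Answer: -272025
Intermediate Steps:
L = 675 (L = 3*(3*(-5))² = 3*(-15)² = 3*225 = 675)
M(T) = 24 + 4*T (M(T) = 4*(6 + T) = 24 + 4*T)
I = 19
(-13*(I + M(-3)))*L = -13*(19 + (24 + 4*(-3)))*675 = -13*(19 + (24 - 12))*675 = -13*(19 + 12)*675 = -13*31*675 = -403*675 = -272025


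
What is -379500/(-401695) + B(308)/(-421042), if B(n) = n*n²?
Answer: -50334713308/735349853 ≈ -68.450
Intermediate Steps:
B(n) = n³
-379500/(-401695) + B(308)/(-421042) = -379500/(-401695) + 308³/(-421042) = -379500*(-1/401695) + 29218112*(-1/421042) = 3300/3493 - 14609056/210521 = -50334713308/735349853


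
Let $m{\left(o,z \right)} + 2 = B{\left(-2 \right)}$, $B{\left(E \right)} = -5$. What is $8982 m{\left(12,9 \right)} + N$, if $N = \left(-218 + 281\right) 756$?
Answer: $-15246$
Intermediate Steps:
$m{\left(o,z \right)} = -7$ ($m{\left(o,z \right)} = -2 - 5 = -7$)
$N = 47628$ ($N = 63 \cdot 756 = 47628$)
$8982 m{\left(12,9 \right)} + N = 8982 \left(-7\right) + 47628 = -62874 + 47628 = -15246$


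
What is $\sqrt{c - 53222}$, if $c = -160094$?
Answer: $2 i \sqrt{53329} \approx 461.86 i$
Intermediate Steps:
$\sqrt{c - 53222} = \sqrt{-160094 - 53222} = \sqrt{-213316} = 2 i \sqrt{53329}$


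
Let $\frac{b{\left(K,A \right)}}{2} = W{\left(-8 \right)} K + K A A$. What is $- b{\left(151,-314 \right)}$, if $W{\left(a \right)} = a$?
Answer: $-29773576$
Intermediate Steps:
$b{\left(K,A \right)} = - 16 K + 2 K A^{2}$ ($b{\left(K,A \right)} = 2 \left(- 8 K + K A A\right) = 2 \left(- 8 K + A K A\right) = 2 \left(- 8 K + K A^{2}\right) = - 16 K + 2 K A^{2}$)
$- b{\left(151,-314 \right)} = - 2 \cdot 151 \left(-8 + \left(-314\right)^{2}\right) = - 2 \cdot 151 \left(-8 + 98596\right) = - 2 \cdot 151 \cdot 98588 = \left(-1\right) 29773576 = -29773576$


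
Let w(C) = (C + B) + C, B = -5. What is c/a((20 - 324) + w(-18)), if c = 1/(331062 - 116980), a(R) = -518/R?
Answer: 345/110894476 ≈ 3.1111e-6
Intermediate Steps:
w(C) = -5 + 2*C (w(C) = (C - 5) + C = (-5 + C) + C = -5 + 2*C)
c = 1/214082 ≈ 4.6711e-6
c/a((20 - 324) + w(-18)) = 1/(214082*((-518/((20 - 324) + (-5 + 2*(-18)))))) = 1/(214082*((-518/(-304 + (-5 - 36))))) = 1/(214082*((-518/(-304 - 41)))) = 1/(214082*((-518/(-345)))) = 1/(214082*((-518*(-1/345)))) = 1/(214082*(518/345)) = (1/214082)*(345/518) = 345/110894476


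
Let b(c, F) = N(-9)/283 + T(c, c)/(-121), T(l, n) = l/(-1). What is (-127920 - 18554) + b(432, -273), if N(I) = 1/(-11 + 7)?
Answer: -20062347825/136972 ≈ -1.4647e+5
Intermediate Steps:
T(l, n) = -l (T(l, n) = l*(-1) = -l)
N(I) = -1/4 (N(I) = 1/(-4) = -1/4)
b(c, F) = -1/1132 + c/121 (b(c, F) = -1/4/283 - c/(-121) = -1/4*1/283 - c*(-1/121) = -1/1132 + c/121)
(-127920 - 18554) + b(432, -273) = (-127920 - 18554) + (-1/1132 + (1/121)*432) = -146474 + (-1/1132 + 432/121) = -146474 + 488903/136972 = -20062347825/136972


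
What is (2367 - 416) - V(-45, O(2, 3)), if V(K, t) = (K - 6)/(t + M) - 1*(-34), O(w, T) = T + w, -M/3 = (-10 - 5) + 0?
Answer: 95901/50 ≈ 1918.0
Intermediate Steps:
M = 45 (M = -3*((-10 - 5) + 0) = -3*(-15 + 0) = -3*(-15) = 45)
V(K, t) = 34 + (-6 + K)/(45 + t) (V(K, t) = (K - 6)/(t + 45) - 1*(-34) = (-6 + K)/(45 + t) + 34 = 34 + (-6 + K)/(45 + t))
(2367 - 416) - V(-45, O(2, 3)) = (2367 - 416) - (1524 - 45 + 34*(3 + 2))/(45 + (3 + 2)) = 1951 - (1524 - 45 + 34*5)/(45 + 5) = 1951 - (1524 - 45 + 170)/50 = 1951 - 1649/50 = 95901/50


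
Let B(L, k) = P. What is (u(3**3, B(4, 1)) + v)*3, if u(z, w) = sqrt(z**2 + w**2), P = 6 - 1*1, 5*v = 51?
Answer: 153/5 + 3*sqrt(754) ≈ 112.98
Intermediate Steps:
v = 51/5 (v = (1/5)*51 = 51/5 ≈ 10.200)
P = 5 (P = 6 - 1 = 5)
B(L, k) = 5
u(z, w) = sqrt(w**2 + z**2)
(u(3**3, B(4, 1)) + v)*3 = (sqrt(5**2 + (3**3)**2) + 51/5)*3 = (sqrt(25 + 27**2) + 51/5)*3 = (sqrt(25 + 729) + 51/5)*3 = (sqrt(754) + 51/5)*3 = (51/5 + sqrt(754))*3 = 153/5 + 3*sqrt(754)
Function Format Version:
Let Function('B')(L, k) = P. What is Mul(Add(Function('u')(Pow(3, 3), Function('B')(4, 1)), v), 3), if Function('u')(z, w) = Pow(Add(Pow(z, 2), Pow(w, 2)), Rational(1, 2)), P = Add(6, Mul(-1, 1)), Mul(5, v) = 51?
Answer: Add(Rational(153, 5), Mul(3, Pow(754, Rational(1, 2)))) ≈ 112.98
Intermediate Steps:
v = Rational(51, 5) (v = Mul(Rational(1, 5), 51) = Rational(51, 5) ≈ 10.200)
P = 5 (P = Add(6, -1) = 5)
Function('B')(L, k) = 5
Function('u')(z, w) = Pow(Add(Pow(w, 2), Pow(z, 2)), Rational(1, 2))
Mul(Add(Function('u')(Pow(3, 3), Function('B')(4, 1)), v), 3) = Mul(Add(Pow(Add(Pow(5, 2), Pow(Pow(3, 3), 2)), Rational(1, 2)), Rational(51, 5)), 3) = Mul(Add(Pow(Add(25, Pow(27, 2)), Rational(1, 2)), Rational(51, 5)), 3) = Mul(Add(Pow(Add(25, 729), Rational(1, 2)), Rational(51, 5)), 3) = Mul(Add(Pow(754, Rational(1, 2)), Rational(51, 5)), 3) = Mul(Add(Rational(51, 5), Pow(754, Rational(1, 2))), 3) = Add(Rational(153, 5), Mul(3, Pow(754, Rational(1, 2))))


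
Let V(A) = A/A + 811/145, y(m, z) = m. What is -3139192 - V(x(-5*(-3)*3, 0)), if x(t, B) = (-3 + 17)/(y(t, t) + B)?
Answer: -455183796/145 ≈ -3.1392e+6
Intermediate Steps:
x(t, B) = 14/(B + t) (x(t, B) = (-3 + 17)/(t + B) = 14/(B + t))
V(A) = 956/145 (V(A) = 1 + 811*(1/145) = 1 + 811/145 = 956/145)
-3139192 - V(x(-5*(-3)*3, 0)) = -3139192 - 1*956/145 = -3139192 - 956/145 = -455183796/145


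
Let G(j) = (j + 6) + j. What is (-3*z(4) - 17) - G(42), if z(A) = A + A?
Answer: -131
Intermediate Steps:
G(j) = 6 + 2*j (G(j) = (6 + j) + j = 6 + 2*j)
z(A) = 2*A
(-3*z(4) - 17) - G(42) = (-6*4 - 17) - (6 + 2*42) = (-3*8 - 17) - (6 + 84) = (-24 - 17) - 1*90 = -41 - 90 = -131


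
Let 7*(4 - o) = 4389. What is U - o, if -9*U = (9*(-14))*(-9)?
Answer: 497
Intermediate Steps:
o = -623 (o = 4 - ⅐*4389 = 4 - 627 = -623)
U = -126 (U = -9*(-14)*(-9)/9 = -(-14)*(-9) = -⅑*1134 = -126)
U - o = -126 - 1*(-623) = -126 + 623 = 497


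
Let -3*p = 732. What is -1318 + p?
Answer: -1562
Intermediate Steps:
p = -244 (p = -1/3*732 = -244)
-1318 + p = -1318 - 244 = -1562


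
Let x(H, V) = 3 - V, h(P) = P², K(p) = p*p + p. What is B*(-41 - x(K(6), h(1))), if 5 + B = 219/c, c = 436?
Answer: 84323/436 ≈ 193.40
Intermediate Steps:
K(p) = p + p² (K(p) = p² + p = p + p²)
B = -1961/436 (B = -5 + 219/436 = -1961/436 ≈ -4.4977)
B*(-41 - x(K(6), h(1))) = -1961*(-41 - (3 - 1*1²))/436 = -1961*(-41 - (3 - 1*1))/436 = -1961*(-41 - (3 - 1))/436 = -1961*(-41 - 1*2)/436 = -1961*(-41 - 2)/436 = -1961/436*(-43) = 84323/436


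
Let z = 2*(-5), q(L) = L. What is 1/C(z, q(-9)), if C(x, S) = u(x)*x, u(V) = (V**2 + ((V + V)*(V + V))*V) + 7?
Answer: 1/38930 ≈ 2.5687e-5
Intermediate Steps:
z = -10
u(V) = 7 + V**2 + 4*V**3 (u(V) = (V**2 + ((2*V)*(2*V))*V) + 7 = (V**2 + (4*V**2)*V) + 7 = (V**2 + 4*V**3) + 7 = 7 + V**2 + 4*V**3)
C(x, S) = x*(7 + x**2 + 4*x**3) (C(x, S) = (7 + x**2 + 4*x**3)*x = x*(7 + x**2 + 4*x**3))
1/C(z, q(-9)) = 1/(-10*(7 + (-10)**2 + 4*(-10)**3)) = 1/(-10*(7 + 100 + 4*(-1000))) = 1/(-10*(7 + 100 - 4000)) = 1/(-10*(-3893)) = 1/38930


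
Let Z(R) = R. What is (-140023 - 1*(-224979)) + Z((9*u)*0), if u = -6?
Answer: 84956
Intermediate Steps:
(-140023 - 1*(-224979)) + Z((9*u)*0) = (-140023 - 1*(-224979)) + (9*(-6))*0 = (-140023 + 224979) - 54*0 = 84956 + 0 = 84956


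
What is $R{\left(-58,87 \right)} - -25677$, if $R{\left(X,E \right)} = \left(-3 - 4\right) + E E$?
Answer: $33239$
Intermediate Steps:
$R{\left(X,E \right)} = -7 + E^{2}$ ($R{\left(X,E \right)} = \left(-3 - 4\right) + E^{2} = -7 + E^{2}$)
$R{\left(-58,87 \right)} - -25677 = \left(-7 + 87^{2}\right) - -25677 = \left(-7 + 7569\right) + 25677 = 7562 + 25677 = 33239$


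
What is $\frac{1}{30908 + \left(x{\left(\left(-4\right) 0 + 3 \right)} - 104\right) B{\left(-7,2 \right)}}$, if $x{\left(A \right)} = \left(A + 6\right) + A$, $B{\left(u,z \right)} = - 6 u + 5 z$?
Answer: $\frac{1}{26124} \approx 3.8279 \cdot 10^{-5}$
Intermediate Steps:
$x{\left(A \right)} = 6 + 2 A$ ($x{\left(A \right)} = \left(6 + A\right) + A = 6 + 2 A$)
$\frac{1}{30908 + \left(x{\left(\left(-4\right) 0 + 3 \right)} - 104\right) B{\left(-7,2 \right)}} = \frac{1}{30908 + \left(\left(6 + 2 \left(\left(-4\right) 0 + 3\right)\right) - 104\right) \left(\left(-6\right) \left(-7\right) + 5 \cdot 2\right)} = \frac{1}{30908 + \left(\left(6 + 2 \left(0 + 3\right)\right) - 104\right) \left(42 + 10\right)} = \frac{1}{30908 + \left(\left(6 + 2 \cdot 3\right) - 104\right) 52} = \frac{1}{30908 + \left(\left(6 + 6\right) - 104\right) 52} = \frac{1}{30908 + \left(12 - 104\right) 52} = \frac{1}{30908 - 4784} = \frac{1}{26124}$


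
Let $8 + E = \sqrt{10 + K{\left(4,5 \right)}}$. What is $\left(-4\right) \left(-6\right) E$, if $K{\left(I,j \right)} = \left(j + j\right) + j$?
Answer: $-72$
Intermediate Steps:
$K{\left(I,j \right)} = 3 j$ ($K{\left(I,j \right)} = 2 j + j = 3 j$)
$E = -3$ ($E = -8 + \sqrt{10 + 3 \cdot 5} = -8 + \sqrt{10 + 15} = -8 + \sqrt{25} = -8 + 5 = -3$)
$\left(-4\right) \left(-6\right) E = \left(-4\right) \left(-6\right) \left(-3\right) = 24 \left(-3\right) = -72$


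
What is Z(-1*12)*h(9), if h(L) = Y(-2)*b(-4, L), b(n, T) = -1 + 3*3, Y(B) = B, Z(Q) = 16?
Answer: -256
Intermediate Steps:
b(n, T) = 8 (b(n, T) = -1 + 9 = 8)
h(L) = -16 (h(L) = -2*8 = -16)
Z(-1*12)*h(9) = 16*(-16) = -256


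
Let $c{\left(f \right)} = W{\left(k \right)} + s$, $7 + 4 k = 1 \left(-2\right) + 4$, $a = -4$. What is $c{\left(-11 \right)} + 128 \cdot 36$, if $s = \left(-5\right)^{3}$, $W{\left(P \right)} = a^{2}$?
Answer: $4499$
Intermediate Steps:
$k = - \frac{5}{4}$ ($k = - \frac{7}{4} + \frac{1 \left(-2\right) + 4}{4} = - \frac{7}{4} + \frac{-2 + 4}{4} = - \frac{7}{4} + \frac{1}{4} \cdot 2 = - \frac{7}{4} + \frac{1}{2} = - \frac{5}{4} \approx -1.25$)
$W{\left(P \right)} = 16$ ($W{\left(P \right)} = \left(-4\right)^{2} = 16$)
$s = -125$
$c{\left(f \right)} = -109$ ($c{\left(f \right)} = 16 - 125 = -109$)
$c{\left(-11 \right)} + 128 \cdot 36 = -109 + 128 \cdot 36 = -109 + 4608 = 4499$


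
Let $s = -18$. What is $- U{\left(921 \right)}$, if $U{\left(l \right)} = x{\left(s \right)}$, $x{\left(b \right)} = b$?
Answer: $18$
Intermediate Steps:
$U{\left(l \right)} = -18$
$- U{\left(921 \right)} = \left(-1\right) \left(-18\right) = 18$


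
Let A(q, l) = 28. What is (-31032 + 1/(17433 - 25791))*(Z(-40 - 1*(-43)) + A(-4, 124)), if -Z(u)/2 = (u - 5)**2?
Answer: -2593654570/4179 ≈ -6.2064e+5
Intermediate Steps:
Z(u) = -2*(-5 + u)**2 (Z(u) = -2*(u - 5)**2 = -2*(-5 + u)**2)
(-31032 + 1/(17433 - 25791))*(Z(-40 - 1*(-43)) + A(-4, 124)) = (-31032 + 1/(17433 - 25791))*(-2*(-5 + (-40 - 1*(-43)))**2 + 28) = (-31032 + 1/(-8358))*(-2*(-5 + (-40 + 43))**2 + 28) = (-31032 - 1/8358)*(-2*(-5 + 3)**2 + 28) = -259365457*(-2*(-2)**2 + 28)/8358 = -259365457*(-2*4 + 28)/8358 = -259365457*(-8 + 28)/8358 = -259365457/8358*20 = -2593654570/4179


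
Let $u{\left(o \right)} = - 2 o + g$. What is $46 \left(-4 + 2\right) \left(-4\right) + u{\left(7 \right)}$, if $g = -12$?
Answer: $342$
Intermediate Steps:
$u{\left(o \right)} = -12 - 2 o$ ($u{\left(o \right)} = - 2 o - 12 = -12 - 2 o$)
$46 \left(-4 + 2\right) \left(-4\right) + u{\left(7 \right)} = 46 \left(-4 + 2\right) \left(-4\right) - 26 = 46 \left(\left(-2\right) \left(-4\right)\right) - 26 = 46 \cdot 8 - 26 = 368 - 26 = 342$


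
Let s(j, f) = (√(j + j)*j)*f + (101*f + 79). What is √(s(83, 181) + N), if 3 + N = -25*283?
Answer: √(11282 + 15023*√166) ≈ 452.59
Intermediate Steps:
N = -7078 (N = -3 - 25*283 = -3 - 7075 = -7078)
s(j, f) = 79 + 101*f + f*√2*j^(3/2) (s(j, f) = (√(2*j)*j)*f + (79 + 101*f) = ((√2*√j)*j)*f + (79 + 101*f) = (√2*j^(3/2))*f + (79 + 101*f) = f*√2*j^(3/2) + (79 + 101*f) = 79 + 101*f + f*√2*j^(3/2))
√(s(83, 181) + N) = √((79 + 101*181 + 181*√2*83^(3/2)) - 7078) = √((79 + 18281 + 181*√2*(83*√83)) - 7078) = √((79 + 18281 + 15023*√166) - 7078) = √((18360 + 15023*√166) - 7078) = √(11282 + 15023*√166)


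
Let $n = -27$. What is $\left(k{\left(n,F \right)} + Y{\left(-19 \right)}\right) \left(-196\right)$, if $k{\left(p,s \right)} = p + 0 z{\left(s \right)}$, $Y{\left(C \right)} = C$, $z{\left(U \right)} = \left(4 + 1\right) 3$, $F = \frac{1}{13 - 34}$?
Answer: $9016$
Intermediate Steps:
$F = - \frac{1}{21}$ ($F = \frac{1}{-21} = - \frac{1}{21} \approx -0.047619$)
$z{\left(U \right)} = 15$ ($z{\left(U \right)} = 5 \cdot 3 = 15$)
$k{\left(p,s \right)} = p$ ($k{\left(p,s \right)} = p + 0 \cdot 15 = p + 0 = p$)
$\left(k{\left(n,F \right)} + Y{\left(-19 \right)}\right) \left(-196\right) = \left(-27 - 19\right) \left(-196\right) = \left(-46\right) \left(-196\right) = 9016$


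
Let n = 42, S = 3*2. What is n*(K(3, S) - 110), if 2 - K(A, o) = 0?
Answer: -4536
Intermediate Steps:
S = 6
K(A, o) = 2 (K(A, o) = 2 - 1*0 = 2 + 0 = 2)
n*(K(3, S) - 110) = 42*(2 - 110) = 42*(-108) = -4536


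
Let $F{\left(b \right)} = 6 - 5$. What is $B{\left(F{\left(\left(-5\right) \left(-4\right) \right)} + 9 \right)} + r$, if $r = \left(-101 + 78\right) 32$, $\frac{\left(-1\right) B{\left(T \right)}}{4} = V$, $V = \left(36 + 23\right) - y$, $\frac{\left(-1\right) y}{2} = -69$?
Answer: $-420$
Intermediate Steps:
$y = 138$ ($y = \left(-2\right) \left(-69\right) = 138$)
$F{\left(b \right)} = 1$ ($F{\left(b \right)} = 6 - 5 = 1$)
$V = -79$ ($V = \left(36 + 23\right) - 138 = 59 - 138 = -79$)
$B{\left(T \right)} = 316$ ($B{\left(T \right)} = \left(-4\right) \left(-79\right) = 316$)
$r = -736$ ($r = \left(-23\right) 32 = -736$)
$B{\left(F{\left(\left(-5\right) \left(-4\right) \right)} + 9 \right)} + r = 316 - 736 = -420$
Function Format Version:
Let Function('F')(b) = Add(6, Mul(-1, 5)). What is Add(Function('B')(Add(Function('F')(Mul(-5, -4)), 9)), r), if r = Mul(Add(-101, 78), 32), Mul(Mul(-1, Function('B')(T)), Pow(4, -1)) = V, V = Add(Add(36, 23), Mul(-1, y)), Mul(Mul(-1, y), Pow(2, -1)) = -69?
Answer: -420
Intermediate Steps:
y = 138 (y = Mul(-2, -69) = 138)
Function('F')(b) = 1 (Function('F')(b) = Add(6, -5) = 1)
V = -79 (V = Add(Add(36, 23), Mul(-1, 138)) = Add(59, -138) = -79)
Function('B')(T) = 316 (Function('B')(T) = Mul(-4, -79) = 316)
r = -736 (r = Mul(-23, 32) = -736)
Add(Function('B')(Add(Function('F')(Mul(-5, -4)), 9)), r) = Add(316, -736) = -420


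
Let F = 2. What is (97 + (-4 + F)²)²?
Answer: 10201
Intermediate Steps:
(97 + (-4 + F)²)² = (97 + (-4 + 2)²)² = (97 + (-2)²)² = (97 + 4)² = 101² = 10201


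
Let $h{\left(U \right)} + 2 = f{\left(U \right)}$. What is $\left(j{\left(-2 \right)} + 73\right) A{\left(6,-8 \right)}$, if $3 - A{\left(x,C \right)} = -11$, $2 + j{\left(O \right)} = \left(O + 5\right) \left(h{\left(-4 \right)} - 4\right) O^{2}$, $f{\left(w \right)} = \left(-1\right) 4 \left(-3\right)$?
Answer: $2002$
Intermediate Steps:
$f{\left(w \right)} = 12$ ($f{\left(w \right)} = \left(-4\right) \left(-3\right) = 12$)
$h{\left(U \right)} = 10$ ($h{\left(U \right)} = -2 + 12 = 10$)
$j{\left(O \right)} = -2 + O^{2} \left(30 + 6 O\right)$ ($j{\left(O \right)} = -2 + \left(O + 5\right) \left(10 - 4\right) O^{2} = -2 + \left(5 + O\right) 6 O^{2} = -2 + \left(30 + 6 O\right) O^{2} = -2 + O^{2} \left(30 + 6 O\right)$)
$A{\left(x,C \right)} = 14$ ($A{\left(x,C \right)} = 3 - -11 = 3 + 11 = 14$)
$\left(j{\left(-2 \right)} + 73\right) A{\left(6,-8 \right)} = \left(\left(-2 + 6 \left(-2\right)^{3} + 30 \left(-2\right)^{2}\right) + 73\right) 14 = \left(\left(-2 + 6 \left(-8\right) + 30 \cdot 4\right) + 73\right) 14 = \left(\left(-2 - 48 + 120\right) + 73\right) 14 = \left(70 + 73\right) 14 = 143 \cdot 14 = 2002$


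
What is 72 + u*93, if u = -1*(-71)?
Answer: 6675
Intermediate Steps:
u = 71
72 + u*93 = 72 + 71*93 = 72 + 6603 = 6675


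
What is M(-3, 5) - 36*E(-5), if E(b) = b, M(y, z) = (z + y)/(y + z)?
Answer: 181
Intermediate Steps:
M(y, z) = 1 (M(y, z) = (y + z)/(y + z) = 1)
M(-3, 5) - 36*E(-5) = 1 - 36*(-5) = 1 + 180 = 181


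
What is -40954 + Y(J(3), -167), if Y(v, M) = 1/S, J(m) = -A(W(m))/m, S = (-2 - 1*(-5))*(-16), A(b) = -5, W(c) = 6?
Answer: -1965793/48 ≈ -40954.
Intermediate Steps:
S = -48 (S = (-2 + 5)*(-16) = 3*(-16) = -48)
J(m) = 5/m (J(m) = -(-5)/m = 5/m)
Y(v, M) = -1/48 (Y(v, M) = 1/(-48) = -1/48)
-40954 + Y(J(3), -167) = -40954 - 1/48 = -1965793/48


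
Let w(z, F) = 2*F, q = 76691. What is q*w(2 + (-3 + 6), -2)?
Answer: -306764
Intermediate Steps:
q*w(2 + (-3 + 6), -2) = 76691*(2*(-2)) = 76691*(-4) = -306764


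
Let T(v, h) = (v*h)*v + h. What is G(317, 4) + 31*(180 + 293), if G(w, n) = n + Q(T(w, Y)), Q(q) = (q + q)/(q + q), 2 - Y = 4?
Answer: 14668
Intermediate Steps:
Y = -2 (Y = 2 - 1*4 = 2 - 4 = -2)
T(v, h) = h + h*v² (T(v, h) = (h*v)*v + h = h*v² + h = h + h*v²)
Q(q) = 1 (Q(q) = (2*q)/((2*q)) = (2*q)*(1/(2*q)) = 1)
G(w, n) = 1 + n (G(w, n) = n + 1 = 1 + n)
G(317, 4) + 31*(180 + 293) = (1 + 4) + 31*(180 + 293) = 5 + 31*473 = 5 + 14663 = 14668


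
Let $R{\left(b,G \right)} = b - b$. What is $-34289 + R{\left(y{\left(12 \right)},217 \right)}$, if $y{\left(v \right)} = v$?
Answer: $-34289$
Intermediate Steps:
$R{\left(b,G \right)} = 0$
$-34289 + R{\left(y{\left(12 \right)},217 \right)} = -34289 + 0 = -34289$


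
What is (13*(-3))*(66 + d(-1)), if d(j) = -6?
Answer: -2340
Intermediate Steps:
(13*(-3))*(66 + d(-1)) = (13*(-3))*(66 - 6) = -39*60 = -2340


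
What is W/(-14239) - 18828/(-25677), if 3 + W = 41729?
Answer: -89256290/40623867 ≈ -2.1971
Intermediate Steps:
W = 41726 (W = -3 + 41729 = 41726)
W/(-14239) - 18828/(-25677) = 41726/(-14239) - 18828/(-25677) = 41726*(-1/14239) - 18828*(-1/25677) = -41726/14239 + 2092/2853 = -89256290/40623867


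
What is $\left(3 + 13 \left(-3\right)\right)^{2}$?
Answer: $1296$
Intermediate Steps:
$\left(3 + 13 \left(-3\right)\right)^{2} = \left(3 - 39\right)^{2} = \left(-36\right)^{2} = 1296$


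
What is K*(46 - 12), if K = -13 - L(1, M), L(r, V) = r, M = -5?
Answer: -476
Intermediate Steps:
K = -14 (K = -13 - 1*1 = -13 - 1 = -14)
K*(46 - 12) = -14*(46 - 12) = -14*34 = -476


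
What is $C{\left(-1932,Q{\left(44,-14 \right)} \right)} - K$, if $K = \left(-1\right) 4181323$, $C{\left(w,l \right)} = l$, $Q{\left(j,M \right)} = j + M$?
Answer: $4181353$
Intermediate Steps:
$Q{\left(j,M \right)} = M + j$
$K = -4181323$
$C{\left(-1932,Q{\left(44,-14 \right)} \right)} - K = \left(-14 + 44\right) - -4181323 = 30 + 4181323 = 4181353$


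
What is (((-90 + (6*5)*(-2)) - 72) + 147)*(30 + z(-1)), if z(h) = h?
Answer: -2175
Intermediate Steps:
(((-90 + (6*5)*(-2)) - 72) + 147)*(30 + z(-1)) = (((-90 + (6*5)*(-2)) - 72) + 147)*(30 - 1) = (((-90 + 30*(-2)) - 72) + 147)*29 = (((-90 - 60) - 72) + 147)*29 = ((-150 - 72) + 147)*29 = (-222 + 147)*29 = -75*29 = -2175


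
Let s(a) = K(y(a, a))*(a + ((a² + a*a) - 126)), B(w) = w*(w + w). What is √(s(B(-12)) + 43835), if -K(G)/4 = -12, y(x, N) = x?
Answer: √8014235 ≈ 2830.9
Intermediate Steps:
K(G) = 48 (K(G) = -4*(-12) = 48)
B(w) = 2*w² (B(w) = w*(2*w) = 2*w²)
s(a) = -6048 + 48*a + 96*a² (s(a) = 48*(a + ((a² + a*a) - 126)) = 48*(a + ((a² + a²) - 126)) = 48*(a + (2*a² - 126)) = 48*(a + (-126 + 2*a²)) = 48*(-126 + a + 2*a²) = -6048 + 48*a + 96*a²)
√(s(B(-12)) + 43835) = √((-6048 + 48*(2*(-12)²) + 96*(2*(-12)²)²) + 43835) = √((-6048 + 48*(2*144) + 96*(2*144)²) + 43835) = √((-6048 + 48*288 + 96*288²) + 43835) = √((-6048 + 13824 + 96*82944) + 43835) = √((-6048 + 13824 + 7962624) + 43835) = √(7970400 + 43835) = √8014235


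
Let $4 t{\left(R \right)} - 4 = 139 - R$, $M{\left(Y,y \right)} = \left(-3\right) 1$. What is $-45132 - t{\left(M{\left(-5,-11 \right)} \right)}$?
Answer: $- \frac{90337}{2} \approx -45169.0$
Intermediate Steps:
$M{\left(Y,y \right)} = -3$
$t{\left(R \right)} = \frac{143}{4} - \frac{R}{4}$ ($t{\left(R \right)} = 1 + \frac{139 - R}{4} = 1 - \left(- \frac{139}{4} + \frac{R}{4}\right) = \frac{143}{4} - \frac{R}{4}$)
$-45132 - t{\left(M{\left(-5,-11 \right)} \right)} = -45132 - \left(\frac{143}{4} - - \frac{3}{4}\right) = -45132 - \left(\frac{143}{4} + \frac{3}{4}\right) = -45132 - \frac{73}{2} = - \frac{90337}{2}$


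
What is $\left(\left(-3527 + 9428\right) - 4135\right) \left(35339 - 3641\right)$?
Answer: $55978668$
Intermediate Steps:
$\left(\left(-3527 + 9428\right) - 4135\right) \left(35339 - 3641\right) = \left(5901 - 4135\right) 31698 = 1766 \cdot 31698 = 55978668$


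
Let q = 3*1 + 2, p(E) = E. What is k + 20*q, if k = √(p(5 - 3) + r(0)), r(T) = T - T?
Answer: 100 + √2 ≈ 101.41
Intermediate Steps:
q = 5 (q = 3 + 2 = 5)
r(T) = 0
k = √2 (k = √((5 - 3) + 0) = √(2 + 0) = √2 ≈ 1.4142)
k + 20*q = √2 + 20*5 = √2 + 100 = 100 + √2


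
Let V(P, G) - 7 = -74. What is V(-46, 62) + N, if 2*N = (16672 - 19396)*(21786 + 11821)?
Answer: -45772801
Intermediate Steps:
V(P, G) = -67 (V(P, G) = 7 - 74 = -67)
N = -45772734 (N = ((16672 - 19396)*(21786 + 11821))/2 = (-2724*33607)/2 = (1/2)*(-91545468) = -45772734)
V(-46, 62) + N = -67 - 45772734 = -45772801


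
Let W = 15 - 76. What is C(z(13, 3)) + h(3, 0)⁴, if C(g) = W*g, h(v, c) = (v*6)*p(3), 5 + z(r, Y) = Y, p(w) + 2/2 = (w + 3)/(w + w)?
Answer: 122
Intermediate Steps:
W = -61
p(w) = -1 + (3 + w)/(2*w) (p(w) = -1 + (w + 3)/(w + w) = -1 + (3 + w)/((2*w)) = -1 + (3 + w)*(1/(2*w)) = -1 + (3 + w)/(2*w))
z(r, Y) = -5 + Y
h(v, c) = 0 (h(v, c) = (v*6)*((½)*(3 - 1*3)/3) = (6*v)*((½)*(⅓)*(3 - 3)) = (6*v)*((½)*(⅓)*0) = (6*v)*0 = 0)
C(g) = -61*g
C(z(13, 3)) + h(3, 0)⁴ = -61*(-5 + 3) + 0⁴ = -61*(-2) + 0 = 122 + 0 = 122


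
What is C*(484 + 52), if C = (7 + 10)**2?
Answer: 154904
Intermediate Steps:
C = 289 (C = 17**2 = 289)
C*(484 + 52) = 289*(484 + 52) = 289*536 = 154904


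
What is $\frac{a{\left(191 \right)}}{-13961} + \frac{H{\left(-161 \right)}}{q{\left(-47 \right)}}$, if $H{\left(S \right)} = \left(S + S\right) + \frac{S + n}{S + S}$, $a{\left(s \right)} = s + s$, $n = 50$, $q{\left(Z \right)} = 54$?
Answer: $- \frac{63157603}{10554516} \approx -5.9839$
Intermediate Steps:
$a{\left(s \right)} = 2 s$
$H{\left(S \right)} = 2 S + \frac{50 + S}{2 S}$ ($H{\left(S \right)} = \left(S + S\right) + \frac{S + 50}{S + S} = 2 S + \frac{50 + S}{2 S}$)
$\frac{a{\left(191 \right)}}{-13961} + \frac{H{\left(-161 \right)}}{q{\left(-47 \right)}} = \frac{2 \cdot 191}{-13961} + \frac{\frac{1}{2} + 2 \left(-161\right) + \frac{25}{-161}}{54} = 382 \left(- \frac{1}{13961}\right) + \left(\frac{1}{2} - 322 + 25 \left(- \frac{1}{161}\right)\right) \frac{1}{54} = - \frac{382}{13961} + \left(\frac{1}{2} - 322 - \frac{25}{161}\right) \frac{1}{54} = - \frac{382}{13961} - \frac{103573}{17388} = - \frac{63157603}{10554516}$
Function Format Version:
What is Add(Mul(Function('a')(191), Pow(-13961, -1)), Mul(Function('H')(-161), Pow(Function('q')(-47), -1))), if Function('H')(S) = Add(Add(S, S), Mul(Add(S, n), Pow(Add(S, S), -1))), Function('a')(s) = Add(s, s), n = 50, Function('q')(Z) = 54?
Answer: Rational(-63157603, 10554516) ≈ -5.9839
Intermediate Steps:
Function('a')(s) = Mul(2, s)
Function('H')(S) = Add(Mul(2, S), Mul(Rational(1, 2), Pow(S, -1), Add(50, S))) (Function('H')(S) = Add(Add(S, S), Mul(Add(S, 50), Pow(Add(S, S), -1))) = Add(Mul(2, S), Mul(Add(50, S), Pow(Mul(2, S), -1))) = Add(Mul(2, S), Mul(Add(50, S), Mul(Rational(1, 2), Pow(S, -1)))) = Add(Mul(2, S), Mul(Rational(1, 2), Pow(S, -1), Add(50, S))))
Add(Mul(Function('a')(191), Pow(-13961, -1)), Mul(Function('H')(-161), Pow(Function('q')(-47), -1))) = Add(Mul(Mul(2, 191), Pow(-13961, -1)), Mul(Add(Rational(1, 2), Mul(2, -161), Mul(25, Pow(-161, -1))), Pow(54, -1))) = Add(Mul(382, Rational(-1, 13961)), Mul(Add(Rational(1, 2), -322, Mul(25, Rational(-1, 161))), Rational(1, 54))) = Add(Rational(-382, 13961), Mul(Add(Rational(1, 2), -322, Rational(-25, 161)), Rational(1, 54))) = Add(Rational(-382, 13961), Mul(Rational(-103573, 322), Rational(1, 54))) = Add(Rational(-382, 13961), Rational(-103573, 17388)) = Rational(-63157603, 10554516)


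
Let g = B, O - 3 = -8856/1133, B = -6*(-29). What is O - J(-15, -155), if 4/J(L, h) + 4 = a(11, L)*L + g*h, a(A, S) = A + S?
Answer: -73432583/15246781 ≈ -4.8163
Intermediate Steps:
B = 174
O = -5457/1133 (O = 3 - 8856/1133 = -5457/1133 ≈ -4.8164)
g = 174
J(L, h) = 4/(-4 + 174*h + L*(11 + L)) (J(L, h) = 4/(-4 + ((11 + L)*L + 174*h)) = 4/(-4 + (L*(11 + L) + 174*h)) = 4/(-4 + (174*h + L*(11 + L))) = 4/(-4 + 174*h + L*(11 + L)))
O - J(-15, -155) = -5457/1133 - 4/(-4 + 174*(-155) - 15*(11 - 15)) = -5457/1133 - 4/(-4 - 26970 - 15*(-4)) = -5457/1133 - 4/(-4 - 26970 + 60) = -5457/1133 - 4/(-26914) = -5457/1133 - 4*(-1)/26914 = -5457/1133 - 1*(-2/13457) = -5457/1133 + 2/13457 = -73432583/15246781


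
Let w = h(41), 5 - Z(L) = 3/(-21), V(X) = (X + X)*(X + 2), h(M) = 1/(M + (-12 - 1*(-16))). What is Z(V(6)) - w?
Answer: 1613/315 ≈ 5.1206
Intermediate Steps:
h(M) = 1/(4 + M) (h(M) = 1/(M + (-12 + 16)) = 1/(M + 4) = 1/(4 + M))
V(X) = 2*X*(2 + X) (V(X) = (2*X)*(2 + X) = 2*X*(2 + X))
Z(L) = 36/7 (Z(L) = 5 - 3/(-21) = 5 - 3*(-1)/21 = 5 - 1*(-⅐) = 5 + ⅐ = 36/7)
w = 1/45 (w = 1/(4 + 41) = 1/45 ≈ 0.022222)
Z(V(6)) - w = 36/7 - 1*1/45 = 36/7 - 1/45 = 1613/315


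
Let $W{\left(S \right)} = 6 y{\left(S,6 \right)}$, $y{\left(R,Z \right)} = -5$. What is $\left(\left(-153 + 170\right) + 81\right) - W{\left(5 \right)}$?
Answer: $128$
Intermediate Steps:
$W{\left(S \right)} = -30$ ($W{\left(S \right)} = 6 \left(-5\right) = -30$)
$\left(\left(-153 + 170\right) + 81\right) - W{\left(5 \right)} = \left(\left(-153 + 170\right) + 81\right) - -30 = \left(17 + 81\right) + 30 = 98 + 30 = 128$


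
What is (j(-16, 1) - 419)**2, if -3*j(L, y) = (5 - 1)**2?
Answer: 1620529/9 ≈ 1.8006e+5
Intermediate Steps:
j(L, y) = -16/3 (j(L, y) = -(5 - 1)**2/3 = -1/3*4**2 = -1/3*16 = -16/3)
(j(-16, 1) - 419)**2 = (-16/3 - 419)**2 = (-1273/3)**2 = 1620529/9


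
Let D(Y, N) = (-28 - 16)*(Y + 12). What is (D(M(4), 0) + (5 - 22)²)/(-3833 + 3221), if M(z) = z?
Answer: 415/612 ≈ 0.67810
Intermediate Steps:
D(Y, N) = -528 - 44*Y (D(Y, N) = -44*(12 + Y) = -528 - 44*Y)
(D(M(4), 0) + (5 - 22)²)/(-3833 + 3221) = ((-528 - 44*4) + (5 - 22)²)/(-3833 + 3221) = ((-528 - 176) + (-17)²)/(-612) = (-704 + 289)*(-1/612) = -415*(-1/612) = 415/612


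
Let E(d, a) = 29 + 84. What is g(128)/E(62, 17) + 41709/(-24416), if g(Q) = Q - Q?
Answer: -41709/24416 ≈ -1.7083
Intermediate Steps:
E(d, a) = 113
g(Q) = 0
g(128)/E(62, 17) + 41709/(-24416) = 0/113 + 41709/(-24416) = 0*(1/113) + 41709*(-1/24416) = 0 - 41709/24416 = -41709/24416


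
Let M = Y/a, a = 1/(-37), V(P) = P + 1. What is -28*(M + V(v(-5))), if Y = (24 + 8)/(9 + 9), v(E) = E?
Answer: 17584/9 ≈ 1953.8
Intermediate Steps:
V(P) = 1 + P
Y = 16/9 (Y = 32/18 = 32*(1/18) = 16/9 ≈ 1.7778)
a = -1/37 ≈ -0.027027
M = -592/9 (M = 16/(9*(-1/37)) = (16/9)*(-37) = -592/9 ≈ -65.778)
-28*(M + V(v(-5))) = -28*(-592/9 + (1 - 5)) = -28*(-592/9 - 4) = -28*(-628/9) = 17584/9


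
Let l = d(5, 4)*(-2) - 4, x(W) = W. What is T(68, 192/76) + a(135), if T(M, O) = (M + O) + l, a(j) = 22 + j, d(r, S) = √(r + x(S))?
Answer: 4133/19 ≈ 217.53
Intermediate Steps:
d(r, S) = √(S + r) (d(r, S) = √(r + S) = √(S + r))
l = -10 (l = √(4 + 5)*(-2) - 4 = √9*(-2) - 4 = 3*(-2) - 4 = -6 - 4 = -10)
T(M, O) = -10 + M + O (T(M, O) = (M + O) - 10 = -10 + M + O)
T(68, 192/76) + a(135) = (-10 + 68 + 192/76) + (22 + 135) = (-10 + 68 + 192*(1/76)) + 157 = (-10 + 68 + 48/19) + 157 = 1150/19 + 157 = 4133/19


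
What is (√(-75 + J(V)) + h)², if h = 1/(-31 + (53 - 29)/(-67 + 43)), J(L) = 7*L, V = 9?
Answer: (1 - 64*I*√3)²/1024 ≈ -11.999 - 0.21651*I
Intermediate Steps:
h = -1/32 (h = 1/(-31 + 24/(-24)) = 1/(-31 + 24*(-1/24)) = 1/(-31 - 1) = 1/(-32) = -1/32 ≈ -0.031250)
(√(-75 + J(V)) + h)² = (√(-75 + 7*9) - 1/32)² = (√(-75 + 63) - 1/32)² = (√(-12) - 1/32)² = (2*I*√3 - 1/32)² = (-1/32 + 2*I*√3)²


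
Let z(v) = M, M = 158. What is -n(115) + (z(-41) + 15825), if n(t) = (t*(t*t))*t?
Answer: -174884642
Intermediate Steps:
n(t) = t⁴ (n(t) = (t*t²)*t = t³*t = t⁴)
z(v) = 158
-n(115) + (z(-41) + 15825) = -1*115⁴ + (158 + 15825) = -1*174900625 + 15983 = -174900625 + 15983 = -174884642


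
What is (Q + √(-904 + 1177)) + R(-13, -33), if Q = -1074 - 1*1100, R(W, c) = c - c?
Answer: -2174 + √273 ≈ -2157.5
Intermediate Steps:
R(W, c) = 0
Q = -2174 (Q = -1074 - 1100 = -2174)
(Q + √(-904 + 1177)) + R(-13, -33) = (-2174 + √(-904 + 1177)) + 0 = (-2174 + √273) + 0 = -2174 + √273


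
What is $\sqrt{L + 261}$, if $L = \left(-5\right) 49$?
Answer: $4$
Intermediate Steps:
$L = -245$
$\sqrt{L + 261} = \sqrt{-245 + 261} = \sqrt{16} = 4$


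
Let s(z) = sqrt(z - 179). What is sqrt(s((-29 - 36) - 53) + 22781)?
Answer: sqrt(22781 + 3*I*sqrt(33)) ≈ 150.93 + 0.0571*I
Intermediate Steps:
s(z) = sqrt(-179 + z)
sqrt(s((-29 - 36) - 53) + 22781) = sqrt(sqrt(-179 + ((-29 - 36) - 53)) + 22781) = sqrt(sqrt(-179 + (-65 - 53)) + 22781) = sqrt(sqrt(-179 - 118) + 22781) = sqrt(sqrt(-297) + 22781) = sqrt(3*I*sqrt(33) + 22781) = sqrt(22781 + 3*I*sqrt(33))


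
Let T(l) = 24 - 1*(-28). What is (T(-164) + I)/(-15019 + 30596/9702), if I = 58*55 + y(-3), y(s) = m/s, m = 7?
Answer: -15715623/72841871 ≈ -0.21575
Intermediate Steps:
T(l) = 52 (T(l) = 24 + 28 = 52)
y(s) = 7/s
I = 9563/3 (I = 58*55 + 7/(-3) = 3190 + 7*(-⅓) = 3190 - 7/3 = 9563/3 ≈ 3187.7)
(T(-164) + I)/(-15019 + 30596/9702) = (52 + 9563/3)/(-15019 + 30596/9702) = 9719/(3*(-15019 + 30596*(1/9702))) = 9719/(3*(-15019 + 15298/4851)) = 9719/(3*(-72841871/4851)) = (9719/3)*(-4851/72841871) = -15715623/72841871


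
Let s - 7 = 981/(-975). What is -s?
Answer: -1948/325 ≈ -5.9938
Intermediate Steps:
s = 1948/325 (s = 7 + 981/(-975) = 7 + 981*(-1/975) = 7 - 327/325 = 1948/325 ≈ 5.9938)
-s = -1*1948/325 = -1948/325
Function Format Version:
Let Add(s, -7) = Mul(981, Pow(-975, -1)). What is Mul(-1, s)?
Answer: Rational(-1948, 325) ≈ -5.9938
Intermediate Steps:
s = Rational(1948, 325) (s = Add(7, Mul(981, Pow(-975, -1))) = Add(7, Mul(981, Rational(-1, 975))) = Add(7, Rational(-327, 325)) = Rational(1948, 325) ≈ 5.9938)
Mul(-1, s) = Mul(-1, Rational(1948, 325)) = Rational(-1948, 325)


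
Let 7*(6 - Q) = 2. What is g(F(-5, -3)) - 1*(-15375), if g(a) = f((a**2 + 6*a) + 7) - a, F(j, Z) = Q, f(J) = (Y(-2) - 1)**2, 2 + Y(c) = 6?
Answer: 107648/7 ≈ 15378.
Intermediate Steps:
Q = 40/7 (Q = 6 - 1/7*2 = 6 - 2/7 = 40/7 ≈ 5.7143)
Y(c) = 4 (Y(c) = -2 + 6 = 4)
f(J) = 9 (f(J) = (4 - 1)**2 = 3**2 = 9)
F(j, Z) = 40/7
g(a) = 9 - a
g(F(-5, -3)) - 1*(-15375) = (9 - 1*40/7) - 1*(-15375) = (9 - 40/7) + 15375 = 23/7 + 15375 = 107648/7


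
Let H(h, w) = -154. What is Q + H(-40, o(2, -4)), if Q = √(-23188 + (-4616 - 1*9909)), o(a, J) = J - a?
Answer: -154 + I*√37713 ≈ -154.0 + 194.2*I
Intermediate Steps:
Q = I*√37713 (Q = √(-23188 + (-4616 - 9909)) = √(-23188 - 14525) = √(-37713) = I*√37713 ≈ 194.2*I)
Q + H(-40, o(2, -4)) = I*√37713 - 154 = -154 + I*√37713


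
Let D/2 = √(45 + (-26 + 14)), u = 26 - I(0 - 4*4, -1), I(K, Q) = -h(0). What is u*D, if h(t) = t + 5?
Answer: 62*√33 ≈ 356.16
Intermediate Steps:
h(t) = 5 + t
I(K, Q) = -5 (I(K, Q) = -(5 + 0) = -1*5 = -5)
u = 31 (u = 26 - 1*(-5) = 26 + 5 = 31)
D = 2*√33 (D = 2*√(45 + (-26 + 14)) = 2*√(45 - 12) = 2*√33 ≈ 11.489)
u*D = 31*(2*√33) = 62*√33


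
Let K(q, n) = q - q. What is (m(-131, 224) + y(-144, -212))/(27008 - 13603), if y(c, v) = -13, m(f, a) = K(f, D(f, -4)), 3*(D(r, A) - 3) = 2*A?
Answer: -13/13405 ≈ -0.00096979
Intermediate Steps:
D(r, A) = 3 + 2*A/3 (D(r, A) = 3 + (2*A)/3 = 3 + 2*A/3)
K(q, n) = 0
m(f, a) = 0
(m(-131, 224) + y(-144, -212))/(27008 - 13603) = (0 - 13)/(27008 - 13603) = -13/13405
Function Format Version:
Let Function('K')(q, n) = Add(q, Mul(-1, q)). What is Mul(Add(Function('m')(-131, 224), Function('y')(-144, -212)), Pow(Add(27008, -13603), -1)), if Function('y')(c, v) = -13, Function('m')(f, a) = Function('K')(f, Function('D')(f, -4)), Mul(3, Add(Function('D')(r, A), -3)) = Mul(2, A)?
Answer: Rational(-13, 13405) ≈ -0.00096979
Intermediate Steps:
Function('D')(r, A) = Add(3, Mul(Rational(2, 3), A)) (Function('D')(r, A) = Add(3, Mul(Rational(1, 3), Mul(2, A))) = Add(3, Mul(Rational(2, 3), A)))
Function('K')(q, n) = 0
Function('m')(f, a) = 0
Mul(Add(Function('m')(-131, 224), Function('y')(-144, -212)), Pow(Add(27008, -13603), -1)) = Mul(Add(0, -13), Pow(Add(27008, -13603), -1)) = Mul(-13, Pow(13405, -1)) = Mul(-13, Rational(1, 13405)) = Rational(-13, 13405)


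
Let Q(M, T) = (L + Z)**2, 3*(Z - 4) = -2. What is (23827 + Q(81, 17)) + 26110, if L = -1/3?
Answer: 49946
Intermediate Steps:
L = -1/3 (L = -1*1/3 = -1/3 ≈ -0.33333)
Z = 10/3 (Z = 4 + (1/3)*(-2) = 4 - 2/3 = 10/3 ≈ 3.3333)
Q(M, T) = 9 (Q(M, T) = (-1/3 + 10/3)**2 = 3**2 = 9)
(23827 + Q(81, 17)) + 26110 = (23827 + 9) + 26110 = 23836 + 26110 = 49946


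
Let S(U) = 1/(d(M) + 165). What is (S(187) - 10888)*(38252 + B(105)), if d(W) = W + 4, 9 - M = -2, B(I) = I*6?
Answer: -38101229999/90 ≈ -4.2335e+8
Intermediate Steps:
B(I) = 6*I
M = 11 (M = 9 - 1*(-2) = 9 + 2 = 11)
d(W) = 4 + W
S(U) = 1/180 (S(U) = 1/((4 + 11) + 165) = 1/(15 + 165) = 1/180)
(S(187) - 10888)*(38252 + B(105)) = (1/180 - 10888)*(38252 + 6*105) = -1959839*(38252 + 630)/180 = -1959839/180*38882 = -38101229999/90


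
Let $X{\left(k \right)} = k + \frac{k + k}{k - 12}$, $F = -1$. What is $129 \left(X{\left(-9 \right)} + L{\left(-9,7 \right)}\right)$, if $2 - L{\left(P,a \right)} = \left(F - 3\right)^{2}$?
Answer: $- \frac{19995}{7} \approx -2856.4$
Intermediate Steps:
$L{\left(P,a \right)} = -14$ ($L{\left(P,a \right)} = 2 - \left(-1 - 3\right)^{2} = 2 - \left(-4\right)^{2} = 2 - 16 = -14$)
$X{\left(k \right)} = k + \frac{2 k}{-12 + k}$
$129 \left(X{\left(-9 \right)} + L{\left(-9,7 \right)}\right) = 129 \left(- \frac{9 \left(-10 - 9\right)}{-12 - 9} - 14\right) = 129 \left(\left(-9\right) \frac{1}{-21} \left(-19\right) - 14\right) = 129 \left(\left(-9\right) \left(- \frac{1}{21}\right) \left(-19\right) - 14\right) = 129 \left(- \frac{57}{7} - 14\right) = 129 \left(- \frac{155}{7}\right) = - \frac{19995}{7}$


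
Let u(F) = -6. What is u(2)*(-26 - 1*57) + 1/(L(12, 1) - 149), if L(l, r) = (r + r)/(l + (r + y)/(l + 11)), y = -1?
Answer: 444708/893 ≈ 497.99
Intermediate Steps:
L(l, r) = 2*r/(l + (-1 + r)/(11 + l)) (L(l, r) = (r + r)/(l + (r - 1)/(l + 11)) = (2*r)/(l + (-1 + r)/(11 + l)) = 2*r/(l + (-1 + r)/(11 + l)))
u(2)*(-26 - 1*57) + 1/(L(12, 1) - 149) = -6*(-26 - 1*57) + 1/(2*1*(11 + 12)/(-1 + 1 + 12**2 + 11*12) - 149) = -6*(-26 - 57) + 1/(2*1*23/(-1 + 1 + 144 + 132) - 149) = -6*(-83) + 1/(2*1*23/276 - 149) = 498 + 1/(2*1*(1/276)*23 - 149) = 498 + 1/(1/6 - 149) = 498 + 1/(-893/6) = 498 - 6/893 = 444708/893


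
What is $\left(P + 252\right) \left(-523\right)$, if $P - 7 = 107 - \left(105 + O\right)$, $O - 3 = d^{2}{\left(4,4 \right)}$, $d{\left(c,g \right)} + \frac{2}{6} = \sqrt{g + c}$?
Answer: $- \frac{1176227}{9} - \frac{2092 \sqrt{2}}{3} \approx -1.3168 \cdot 10^{5}$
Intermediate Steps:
$d{\left(c,g \right)} = - \frac{1}{3} + \sqrt{c + g}$ ($d{\left(c,g \right)} = - \frac{1}{3} + \sqrt{g + c} = - \frac{1}{3} + \sqrt{c + g}$)
$O = 3 + \left(- \frac{1}{3} + 2 \sqrt{2}\right)^{2}$ ($O = 3 + \left(- \frac{1}{3} + \sqrt{4 + 4}\right)^{2} = 3 + \left(- \frac{1}{3} + \sqrt{8}\right)^{2} = 3 + \left(- \frac{1}{3} + 2 \sqrt{2}\right)^{2} \approx 9.2255$)
$P = - \frac{19}{9} + \frac{4 \sqrt{2}}{3}$ ($P = 7 + \left(107 - \left(\frac{1045}{9} - \frac{4 \sqrt{2}}{3}\right)\right) = 7 - \left(\frac{82}{9} - \frac{4 \sqrt{2}}{3}\right) = - \frac{19}{9} + \frac{4 \sqrt{2}}{3} \approx -0.22549$)
$\left(P + 252\right) \left(-523\right) = \left(\left(- \frac{19}{9} + \frac{4 \sqrt{2}}{3}\right) + 252\right) \left(-523\right) = \left(\frac{2249}{9} + \frac{4 \sqrt{2}}{3}\right) \left(-523\right) = - \frac{1176227}{9} - \frac{2092 \sqrt{2}}{3}$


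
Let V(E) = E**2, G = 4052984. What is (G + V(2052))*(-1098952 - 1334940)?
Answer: -20112924113696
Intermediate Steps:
(G + V(2052))*(-1098952 - 1334940) = (4052984 + 2052**2)*(-1098952 - 1334940) = (4052984 + 4210704)*(-2433892) = 8263688*(-2433892) = -20112924113696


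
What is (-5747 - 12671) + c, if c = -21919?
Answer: -40337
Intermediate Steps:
(-5747 - 12671) + c = (-5747 - 12671) - 21919 = -18418 - 21919 = -40337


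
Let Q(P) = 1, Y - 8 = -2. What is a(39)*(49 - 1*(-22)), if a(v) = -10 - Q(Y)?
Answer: -781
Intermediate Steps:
Y = 6 (Y = 8 - 2 = 6)
a(v) = -11 (a(v) = -10 - 1*1 = -10 - 1 = -11)
a(39)*(49 - 1*(-22)) = -11*(49 - 1*(-22)) = -11*(49 + 22) = -11*71 = -781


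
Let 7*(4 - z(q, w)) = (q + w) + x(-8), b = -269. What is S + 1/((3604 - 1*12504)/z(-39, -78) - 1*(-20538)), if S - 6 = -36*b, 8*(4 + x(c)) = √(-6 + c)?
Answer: 199055166912704273/20542328781394 + 8900*I*√14/10271164390697 ≈ 9690.0 + 3.2422e-9*I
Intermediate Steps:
x(c) = -4 + √(-6 + c)/8
S = 9690 (S = 6 - 36*(-269) = 6 + 9684 = 9690)
z(q, w) = 32/7 - q/7 - w/7 - I*√14/56 (z(q, w) = 4 - ((q + w) + (-4 + √(-6 - 8)/8))/7 = 4 - ((q + w) + (-4 + √(-14)/8))/7 = 4 - ((q + w) + (-4 + (I*√14)/8))/7 = 4 - ((q + w) + (-4 + I*√14/8))/7 = 4 - (-4 + q + w + I*√14/8)/7 = 4 + (4/7 - q/7 - w/7 - I*√14/56) = 32/7 - q/7 - w/7 - I*√14/56)
S + 1/((3604 - 1*12504)/z(-39, -78) - 1*(-20538)) = 9690 + 1/((3604 - 1*12504)/(32/7 - ⅐*(-39) - ⅐*(-78) - I*√14/56) - 1*(-20538)) = 9690 + 1/((3604 - 12504)/(32/7 + 39/7 + 78/7 - I*√14/56) + 20538) = 9690 + 1/(-8900/(149/7 - I*√14/56) + 20538) = 9690 + 1/(20538 - 8900/(149/7 - I*√14/56))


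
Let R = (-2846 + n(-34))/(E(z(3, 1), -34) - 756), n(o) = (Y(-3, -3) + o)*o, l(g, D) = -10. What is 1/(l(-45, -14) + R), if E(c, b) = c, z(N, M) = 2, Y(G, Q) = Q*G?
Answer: -377/2772 ≈ -0.13600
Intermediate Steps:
Y(G, Q) = G*Q
n(o) = o*(9 + o) (n(o) = (-3*(-3) + o)*o = (9 + o)*o = o*(9 + o))
R = 998/377 (R = (-2846 - 34*(9 - 34))/(2 - 756) = (-2846 - 34*(-25))/(-754) = (-2846 + 850)*(-1/754) = -1996*(-1/754) = 998/377 ≈ 2.6472)
1/(l(-45, -14) + R) = 1/(-10 + 998/377) = 1/(-2772/377) = -377/2772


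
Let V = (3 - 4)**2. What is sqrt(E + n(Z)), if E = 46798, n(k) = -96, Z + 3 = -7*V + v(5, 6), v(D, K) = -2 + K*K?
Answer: sqrt(46702) ≈ 216.11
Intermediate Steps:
V = 1 (V = (-1)**2 = 1)
v(D, K) = -2 + K**2
Z = 24 (Z = -3 + (-7*1 + (-2 + 6**2)) = -3 + (-7 + (-2 + 36)) = -3 + (-7 + 34) = -3 + 27 = 24)
sqrt(E + n(Z)) = sqrt(46798 - 96) = sqrt(46702)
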